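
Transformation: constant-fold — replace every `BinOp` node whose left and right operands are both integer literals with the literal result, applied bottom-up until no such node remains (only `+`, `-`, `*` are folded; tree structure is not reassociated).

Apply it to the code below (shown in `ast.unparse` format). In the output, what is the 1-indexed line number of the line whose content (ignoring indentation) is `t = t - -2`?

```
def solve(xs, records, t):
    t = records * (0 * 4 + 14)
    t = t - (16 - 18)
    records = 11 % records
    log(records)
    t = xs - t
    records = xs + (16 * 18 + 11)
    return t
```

Transformed code:
def solve(xs, records, t):
    t = records * 14
    t = t - -2
    records = 11 % records
    log(records)
    t = xs - t
    records = xs + 299
    return t

3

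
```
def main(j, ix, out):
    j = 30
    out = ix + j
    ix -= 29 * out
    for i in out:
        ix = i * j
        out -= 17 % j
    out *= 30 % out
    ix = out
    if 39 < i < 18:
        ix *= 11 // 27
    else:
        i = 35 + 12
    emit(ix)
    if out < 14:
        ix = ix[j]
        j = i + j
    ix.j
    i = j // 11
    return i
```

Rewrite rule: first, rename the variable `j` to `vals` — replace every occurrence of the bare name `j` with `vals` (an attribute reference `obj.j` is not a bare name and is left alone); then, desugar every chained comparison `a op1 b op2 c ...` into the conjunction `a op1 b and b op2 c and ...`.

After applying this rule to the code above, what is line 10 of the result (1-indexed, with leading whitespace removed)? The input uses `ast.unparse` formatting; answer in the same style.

if 39 < i and i < 18:

Transformed code:
def main(vals, ix, out):
    vals = 30
    out = ix + vals
    ix -= 29 * out
    for i in out:
        ix = i * vals
        out -= 17 % vals
    out *= 30 % out
    ix = out
    if 39 < i and i < 18:
        ix *= 11 // 27
    else:
        i = 35 + 12
    emit(ix)
    if out < 14:
        ix = ix[vals]
        vals = i + vals
    ix.j
    i = vals // 11
    return i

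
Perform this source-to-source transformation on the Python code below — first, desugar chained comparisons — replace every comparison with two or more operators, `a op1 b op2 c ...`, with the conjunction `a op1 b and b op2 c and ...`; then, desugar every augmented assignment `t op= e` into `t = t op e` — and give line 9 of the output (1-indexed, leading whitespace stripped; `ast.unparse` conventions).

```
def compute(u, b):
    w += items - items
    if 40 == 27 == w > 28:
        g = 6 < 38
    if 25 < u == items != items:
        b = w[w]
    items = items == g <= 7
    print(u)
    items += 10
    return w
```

Transformed code:
def compute(u, b):
    w = w + (items - items)
    if 40 == 27 and 27 == w and (w > 28):
        g = 6 < 38
    if 25 < u and u == items and (items != items):
        b = w[w]
    items = items == g and g <= 7
    print(u)
    items = items + 10
    return w

items = items + 10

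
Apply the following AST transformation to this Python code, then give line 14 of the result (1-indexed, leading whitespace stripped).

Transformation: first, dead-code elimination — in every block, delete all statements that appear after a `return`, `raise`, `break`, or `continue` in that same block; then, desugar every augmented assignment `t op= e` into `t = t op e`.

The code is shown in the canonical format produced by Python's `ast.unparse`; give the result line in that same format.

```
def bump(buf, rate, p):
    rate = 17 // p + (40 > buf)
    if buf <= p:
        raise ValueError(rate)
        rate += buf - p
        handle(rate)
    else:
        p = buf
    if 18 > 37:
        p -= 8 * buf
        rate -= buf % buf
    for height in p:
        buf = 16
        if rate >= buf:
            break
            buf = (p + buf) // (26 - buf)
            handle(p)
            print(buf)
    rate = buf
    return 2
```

Transformed code:
def bump(buf, rate, p):
    rate = 17 // p + (40 > buf)
    if buf <= p:
        raise ValueError(rate)
    else:
        p = buf
    if 18 > 37:
        p = p - 8 * buf
        rate = rate - buf % buf
    for height in p:
        buf = 16
        if rate >= buf:
            break
    rate = buf
    return 2

rate = buf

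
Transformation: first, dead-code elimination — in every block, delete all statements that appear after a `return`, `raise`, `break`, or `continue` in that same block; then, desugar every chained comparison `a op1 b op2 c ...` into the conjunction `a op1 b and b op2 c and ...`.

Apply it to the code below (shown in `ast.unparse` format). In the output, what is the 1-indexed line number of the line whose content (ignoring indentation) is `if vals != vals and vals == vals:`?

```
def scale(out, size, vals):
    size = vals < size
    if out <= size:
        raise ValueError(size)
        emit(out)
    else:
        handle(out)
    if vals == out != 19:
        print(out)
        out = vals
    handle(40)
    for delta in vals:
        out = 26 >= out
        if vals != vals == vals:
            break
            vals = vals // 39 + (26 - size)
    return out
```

13

Transformed code:
def scale(out, size, vals):
    size = vals < size
    if out <= size:
        raise ValueError(size)
    else:
        handle(out)
    if vals == out and out != 19:
        print(out)
        out = vals
    handle(40)
    for delta in vals:
        out = 26 >= out
        if vals != vals and vals == vals:
            break
    return out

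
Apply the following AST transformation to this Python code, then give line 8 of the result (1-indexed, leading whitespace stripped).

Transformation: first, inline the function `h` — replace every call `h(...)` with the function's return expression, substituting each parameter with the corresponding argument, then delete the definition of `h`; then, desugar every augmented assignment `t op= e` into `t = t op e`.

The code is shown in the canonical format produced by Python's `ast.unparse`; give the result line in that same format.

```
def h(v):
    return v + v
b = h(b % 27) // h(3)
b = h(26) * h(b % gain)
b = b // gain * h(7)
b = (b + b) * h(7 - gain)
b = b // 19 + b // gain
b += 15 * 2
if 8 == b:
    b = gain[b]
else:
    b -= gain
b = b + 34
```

Transformed code:
b = (b % 27 + b % 27) // (3 + 3)
b = (26 + 26) * (b % gain + b % gain)
b = b // gain * (7 + 7)
b = (b + b) * (7 - gain + (7 - gain))
b = b // 19 + b // gain
b = b + 15 * 2
if 8 == b:
    b = gain[b]
else:
    b = b - gain
b = b + 34

b = gain[b]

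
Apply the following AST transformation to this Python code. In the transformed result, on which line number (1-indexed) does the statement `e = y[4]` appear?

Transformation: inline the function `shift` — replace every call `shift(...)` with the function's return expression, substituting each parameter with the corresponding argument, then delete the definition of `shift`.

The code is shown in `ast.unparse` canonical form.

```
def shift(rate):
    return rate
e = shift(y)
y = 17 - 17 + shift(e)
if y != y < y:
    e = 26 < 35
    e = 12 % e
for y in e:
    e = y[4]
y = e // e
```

7

Transformed code:
e = y
y = 17 - 17 + e
if y != y < y:
    e = 26 < 35
    e = 12 % e
for y in e:
    e = y[4]
y = e // e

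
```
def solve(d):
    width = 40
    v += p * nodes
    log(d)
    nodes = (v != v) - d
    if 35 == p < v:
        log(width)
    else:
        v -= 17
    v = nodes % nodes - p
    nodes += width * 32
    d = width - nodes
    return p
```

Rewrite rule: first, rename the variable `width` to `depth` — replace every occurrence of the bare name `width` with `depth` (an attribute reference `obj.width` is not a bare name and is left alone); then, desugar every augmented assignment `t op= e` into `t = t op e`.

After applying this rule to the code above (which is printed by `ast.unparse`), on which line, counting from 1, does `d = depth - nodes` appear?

Transformed code:
def solve(d):
    depth = 40
    v = v + p * nodes
    log(d)
    nodes = (v != v) - d
    if 35 == p < v:
        log(depth)
    else:
        v = v - 17
    v = nodes % nodes - p
    nodes = nodes + depth * 32
    d = depth - nodes
    return p

12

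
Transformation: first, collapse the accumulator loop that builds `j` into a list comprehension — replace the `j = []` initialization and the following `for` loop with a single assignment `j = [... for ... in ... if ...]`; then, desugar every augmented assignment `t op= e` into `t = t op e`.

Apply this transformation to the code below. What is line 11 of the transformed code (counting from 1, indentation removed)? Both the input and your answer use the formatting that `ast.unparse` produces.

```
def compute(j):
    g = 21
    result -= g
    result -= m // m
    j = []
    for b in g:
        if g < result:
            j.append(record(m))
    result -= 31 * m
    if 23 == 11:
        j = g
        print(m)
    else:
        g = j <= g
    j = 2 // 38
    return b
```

Transformed code:
def compute(j):
    g = 21
    result = result - g
    result = result - m // m
    j = [record(m) for b in g if g < result]
    result = result - 31 * m
    if 23 == 11:
        j = g
        print(m)
    else:
        g = j <= g
    j = 2 // 38
    return b

g = j <= g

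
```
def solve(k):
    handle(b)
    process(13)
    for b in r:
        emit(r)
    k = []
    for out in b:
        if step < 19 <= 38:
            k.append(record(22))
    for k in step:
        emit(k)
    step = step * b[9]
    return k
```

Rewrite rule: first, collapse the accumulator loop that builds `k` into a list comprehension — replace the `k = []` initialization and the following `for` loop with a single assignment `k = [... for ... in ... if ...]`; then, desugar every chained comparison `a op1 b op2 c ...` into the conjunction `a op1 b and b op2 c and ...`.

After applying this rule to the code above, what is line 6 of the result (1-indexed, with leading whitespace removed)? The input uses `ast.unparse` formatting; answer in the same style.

Transformed code:
def solve(k):
    handle(b)
    process(13)
    for b in r:
        emit(r)
    k = [record(22) for out in b if step < 19 and 19 <= 38]
    for k in step:
        emit(k)
    step = step * b[9]
    return k

k = [record(22) for out in b if step < 19 and 19 <= 38]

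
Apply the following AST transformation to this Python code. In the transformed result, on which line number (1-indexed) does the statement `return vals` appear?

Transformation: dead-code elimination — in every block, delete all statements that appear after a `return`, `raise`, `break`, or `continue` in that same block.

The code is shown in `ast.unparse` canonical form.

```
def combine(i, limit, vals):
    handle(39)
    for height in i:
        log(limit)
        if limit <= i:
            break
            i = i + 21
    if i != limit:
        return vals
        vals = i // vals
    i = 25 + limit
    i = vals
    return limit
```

8

Transformed code:
def combine(i, limit, vals):
    handle(39)
    for height in i:
        log(limit)
        if limit <= i:
            break
    if i != limit:
        return vals
    i = 25 + limit
    i = vals
    return limit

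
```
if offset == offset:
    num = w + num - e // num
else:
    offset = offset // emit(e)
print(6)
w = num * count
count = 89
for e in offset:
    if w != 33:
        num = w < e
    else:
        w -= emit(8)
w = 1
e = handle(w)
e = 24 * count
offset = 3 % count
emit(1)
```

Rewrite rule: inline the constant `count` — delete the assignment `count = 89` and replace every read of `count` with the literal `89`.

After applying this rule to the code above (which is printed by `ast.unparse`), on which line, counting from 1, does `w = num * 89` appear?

Transformed code:
if offset == offset:
    num = w + num - e // num
else:
    offset = offset // emit(e)
print(6)
w = num * 89
for e in offset:
    if w != 33:
        num = w < e
    else:
        w -= emit(8)
w = 1
e = handle(w)
e = 24 * 89
offset = 3 % 89
emit(1)

6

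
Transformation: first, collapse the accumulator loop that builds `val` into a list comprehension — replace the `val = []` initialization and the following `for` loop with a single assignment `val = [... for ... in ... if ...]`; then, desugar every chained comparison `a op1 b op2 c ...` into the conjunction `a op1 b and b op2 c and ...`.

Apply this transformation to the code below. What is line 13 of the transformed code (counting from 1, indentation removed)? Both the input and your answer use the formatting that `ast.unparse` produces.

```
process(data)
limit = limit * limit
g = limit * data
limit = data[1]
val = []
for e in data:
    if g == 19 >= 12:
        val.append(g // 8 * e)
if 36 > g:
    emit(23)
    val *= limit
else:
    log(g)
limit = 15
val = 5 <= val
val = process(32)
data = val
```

Transformed code:
process(data)
limit = limit * limit
g = limit * data
limit = data[1]
val = [g // 8 * e for e in data if g == 19 and 19 >= 12]
if 36 > g:
    emit(23)
    val *= limit
else:
    log(g)
limit = 15
val = 5 <= val
val = process(32)
data = val

val = process(32)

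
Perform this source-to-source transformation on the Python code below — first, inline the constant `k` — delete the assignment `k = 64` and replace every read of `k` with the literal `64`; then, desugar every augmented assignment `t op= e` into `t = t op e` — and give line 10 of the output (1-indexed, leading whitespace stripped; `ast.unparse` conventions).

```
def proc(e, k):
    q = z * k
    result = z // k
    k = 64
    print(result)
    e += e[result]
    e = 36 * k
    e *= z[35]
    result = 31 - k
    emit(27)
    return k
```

return 64

Transformed code:
def proc(e, k):
    q = z * 64
    result = z // 64
    print(result)
    e = e + e[result]
    e = 36 * 64
    e = e * z[35]
    result = 31 - 64
    emit(27)
    return 64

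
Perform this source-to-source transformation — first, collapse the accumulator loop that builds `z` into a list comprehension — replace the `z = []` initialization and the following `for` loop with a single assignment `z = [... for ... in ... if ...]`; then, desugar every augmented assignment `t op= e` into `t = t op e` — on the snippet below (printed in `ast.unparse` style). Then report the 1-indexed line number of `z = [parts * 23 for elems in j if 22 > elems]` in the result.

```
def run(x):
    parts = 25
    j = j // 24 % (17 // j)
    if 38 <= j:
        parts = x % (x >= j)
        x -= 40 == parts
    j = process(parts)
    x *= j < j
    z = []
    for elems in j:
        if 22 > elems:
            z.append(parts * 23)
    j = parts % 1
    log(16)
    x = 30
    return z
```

Transformed code:
def run(x):
    parts = 25
    j = j // 24 % (17 // j)
    if 38 <= j:
        parts = x % (x >= j)
        x = x - (40 == parts)
    j = process(parts)
    x = x * (j < j)
    z = [parts * 23 for elems in j if 22 > elems]
    j = parts % 1
    log(16)
    x = 30
    return z

9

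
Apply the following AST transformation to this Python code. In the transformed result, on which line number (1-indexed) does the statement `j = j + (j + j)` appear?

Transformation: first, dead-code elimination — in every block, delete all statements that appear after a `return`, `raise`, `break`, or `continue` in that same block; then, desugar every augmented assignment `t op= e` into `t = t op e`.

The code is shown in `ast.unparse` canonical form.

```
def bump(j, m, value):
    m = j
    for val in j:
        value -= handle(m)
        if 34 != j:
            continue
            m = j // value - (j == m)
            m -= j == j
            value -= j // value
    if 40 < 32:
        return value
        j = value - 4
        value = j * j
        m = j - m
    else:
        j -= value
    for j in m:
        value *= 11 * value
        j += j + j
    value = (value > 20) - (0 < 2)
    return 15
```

13

Transformed code:
def bump(j, m, value):
    m = j
    for val in j:
        value = value - handle(m)
        if 34 != j:
            continue
    if 40 < 32:
        return value
    else:
        j = j - value
    for j in m:
        value = value * (11 * value)
        j = j + (j + j)
    value = (value > 20) - (0 < 2)
    return 15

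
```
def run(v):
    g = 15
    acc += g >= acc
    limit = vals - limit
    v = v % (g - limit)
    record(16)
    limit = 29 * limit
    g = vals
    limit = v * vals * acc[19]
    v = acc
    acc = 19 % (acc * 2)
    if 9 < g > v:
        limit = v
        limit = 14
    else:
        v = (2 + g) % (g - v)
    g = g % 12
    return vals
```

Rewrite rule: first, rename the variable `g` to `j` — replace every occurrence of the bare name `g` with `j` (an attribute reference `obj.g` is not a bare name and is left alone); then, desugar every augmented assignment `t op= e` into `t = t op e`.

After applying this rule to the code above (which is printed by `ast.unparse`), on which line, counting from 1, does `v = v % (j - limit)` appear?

5

Transformed code:
def run(v):
    j = 15
    acc = acc + (j >= acc)
    limit = vals - limit
    v = v % (j - limit)
    record(16)
    limit = 29 * limit
    j = vals
    limit = v * vals * acc[19]
    v = acc
    acc = 19 % (acc * 2)
    if 9 < j > v:
        limit = v
        limit = 14
    else:
        v = (2 + j) % (j - v)
    j = j % 12
    return vals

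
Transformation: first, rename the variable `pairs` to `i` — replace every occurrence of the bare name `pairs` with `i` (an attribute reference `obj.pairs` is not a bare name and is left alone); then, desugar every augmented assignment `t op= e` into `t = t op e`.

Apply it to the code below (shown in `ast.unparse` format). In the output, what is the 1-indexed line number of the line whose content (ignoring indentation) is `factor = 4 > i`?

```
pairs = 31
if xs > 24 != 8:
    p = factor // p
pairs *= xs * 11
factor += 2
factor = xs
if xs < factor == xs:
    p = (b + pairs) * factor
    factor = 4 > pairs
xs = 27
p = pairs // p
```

9

Transformed code:
i = 31
if xs > 24 != 8:
    p = factor // p
i = i * (xs * 11)
factor = factor + 2
factor = xs
if xs < factor == xs:
    p = (b + i) * factor
    factor = 4 > i
xs = 27
p = i // p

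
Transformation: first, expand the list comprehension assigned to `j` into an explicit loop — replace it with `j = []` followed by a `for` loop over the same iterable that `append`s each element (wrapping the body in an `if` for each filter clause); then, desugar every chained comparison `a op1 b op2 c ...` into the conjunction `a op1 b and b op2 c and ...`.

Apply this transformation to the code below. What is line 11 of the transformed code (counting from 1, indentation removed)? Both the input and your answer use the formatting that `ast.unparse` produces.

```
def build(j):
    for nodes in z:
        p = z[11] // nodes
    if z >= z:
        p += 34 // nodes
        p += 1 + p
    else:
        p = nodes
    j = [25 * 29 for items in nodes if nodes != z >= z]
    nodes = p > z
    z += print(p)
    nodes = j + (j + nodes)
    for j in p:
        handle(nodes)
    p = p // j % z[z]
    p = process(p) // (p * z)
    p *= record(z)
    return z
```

if nodes != z and z >= z:

Transformed code:
def build(j):
    for nodes in z:
        p = z[11] // nodes
    if z >= z:
        p += 34 // nodes
        p += 1 + p
    else:
        p = nodes
    j = []
    for items in nodes:
        if nodes != z and z >= z:
            j.append(25 * 29)
    nodes = p > z
    z += print(p)
    nodes = j + (j + nodes)
    for j in p:
        handle(nodes)
    p = p // j % z[z]
    p = process(p) // (p * z)
    p *= record(z)
    return z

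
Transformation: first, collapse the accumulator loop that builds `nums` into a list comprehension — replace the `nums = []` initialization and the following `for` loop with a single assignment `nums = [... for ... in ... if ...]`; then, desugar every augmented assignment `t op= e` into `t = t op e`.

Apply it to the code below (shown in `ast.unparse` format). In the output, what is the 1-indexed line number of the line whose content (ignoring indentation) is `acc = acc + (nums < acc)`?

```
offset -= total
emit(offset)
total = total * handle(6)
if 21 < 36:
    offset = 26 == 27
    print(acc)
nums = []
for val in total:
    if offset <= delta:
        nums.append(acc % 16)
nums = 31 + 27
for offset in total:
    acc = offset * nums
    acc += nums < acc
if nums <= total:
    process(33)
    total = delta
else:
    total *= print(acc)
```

11

Transformed code:
offset = offset - total
emit(offset)
total = total * handle(6)
if 21 < 36:
    offset = 26 == 27
    print(acc)
nums = [acc % 16 for val in total if offset <= delta]
nums = 31 + 27
for offset in total:
    acc = offset * nums
    acc = acc + (nums < acc)
if nums <= total:
    process(33)
    total = delta
else:
    total = total * print(acc)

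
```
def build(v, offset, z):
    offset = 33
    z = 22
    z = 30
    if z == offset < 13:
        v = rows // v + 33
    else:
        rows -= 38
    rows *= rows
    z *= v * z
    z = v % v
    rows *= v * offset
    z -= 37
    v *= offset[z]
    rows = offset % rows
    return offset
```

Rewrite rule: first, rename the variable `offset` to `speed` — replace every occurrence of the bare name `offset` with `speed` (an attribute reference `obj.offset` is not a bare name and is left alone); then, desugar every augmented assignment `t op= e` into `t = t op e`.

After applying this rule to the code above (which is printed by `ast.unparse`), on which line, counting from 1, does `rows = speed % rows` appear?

Transformed code:
def build(v, speed, z):
    speed = 33
    z = 22
    z = 30
    if z == speed < 13:
        v = rows // v + 33
    else:
        rows = rows - 38
    rows = rows * rows
    z = z * (v * z)
    z = v % v
    rows = rows * (v * speed)
    z = z - 37
    v = v * speed[z]
    rows = speed % rows
    return speed

15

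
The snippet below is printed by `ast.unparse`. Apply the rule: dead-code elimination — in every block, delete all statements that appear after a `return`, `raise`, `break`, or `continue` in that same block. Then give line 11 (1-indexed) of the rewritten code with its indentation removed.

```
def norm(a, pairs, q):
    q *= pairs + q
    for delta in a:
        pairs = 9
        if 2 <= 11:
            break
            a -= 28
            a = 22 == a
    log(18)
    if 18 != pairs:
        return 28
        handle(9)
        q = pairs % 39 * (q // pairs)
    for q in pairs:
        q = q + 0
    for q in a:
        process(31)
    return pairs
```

Transformed code:
def norm(a, pairs, q):
    q *= pairs + q
    for delta in a:
        pairs = 9
        if 2 <= 11:
            break
    log(18)
    if 18 != pairs:
        return 28
    for q in pairs:
        q = q + 0
    for q in a:
        process(31)
    return pairs

q = q + 0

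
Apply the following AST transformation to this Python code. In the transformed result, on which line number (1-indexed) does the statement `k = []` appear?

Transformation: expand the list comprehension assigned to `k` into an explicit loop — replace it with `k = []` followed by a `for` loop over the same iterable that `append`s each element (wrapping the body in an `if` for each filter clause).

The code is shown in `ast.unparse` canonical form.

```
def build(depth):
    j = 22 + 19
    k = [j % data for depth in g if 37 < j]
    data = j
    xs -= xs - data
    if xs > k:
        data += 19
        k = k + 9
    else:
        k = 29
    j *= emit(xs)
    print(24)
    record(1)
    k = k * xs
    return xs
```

3

Transformed code:
def build(depth):
    j = 22 + 19
    k = []
    for depth in g:
        if 37 < j:
            k.append(j % data)
    data = j
    xs -= xs - data
    if xs > k:
        data += 19
        k = k + 9
    else:
        k = 29
    j *= emit(xs)
    print(24)
    record(1)
    k = k * xs
    return xs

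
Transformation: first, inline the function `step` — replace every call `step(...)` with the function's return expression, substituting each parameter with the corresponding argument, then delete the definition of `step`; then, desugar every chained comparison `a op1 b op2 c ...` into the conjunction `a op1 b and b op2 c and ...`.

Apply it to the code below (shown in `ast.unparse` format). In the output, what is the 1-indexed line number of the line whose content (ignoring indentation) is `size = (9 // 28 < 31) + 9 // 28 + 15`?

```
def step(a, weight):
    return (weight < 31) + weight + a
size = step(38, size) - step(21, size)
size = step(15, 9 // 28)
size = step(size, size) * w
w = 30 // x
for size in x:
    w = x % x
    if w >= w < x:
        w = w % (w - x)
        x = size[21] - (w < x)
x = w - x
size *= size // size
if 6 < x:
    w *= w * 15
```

2

Transformed code:
size = (size < 31) + size + 38 - ((size < 31) + size + 21)
size = (9 // 28 < 31) + 9 // 28 + 15
size = ((size < 31) + size + size) * w
w = 30 // x
for size in x:
    w = x % x
    if w >= w and w < x:
        w = w % (w - x)
        x = size[21] - (w < x)
x = w - x
size *= size // size
if 6 < x:
    w *= w * 15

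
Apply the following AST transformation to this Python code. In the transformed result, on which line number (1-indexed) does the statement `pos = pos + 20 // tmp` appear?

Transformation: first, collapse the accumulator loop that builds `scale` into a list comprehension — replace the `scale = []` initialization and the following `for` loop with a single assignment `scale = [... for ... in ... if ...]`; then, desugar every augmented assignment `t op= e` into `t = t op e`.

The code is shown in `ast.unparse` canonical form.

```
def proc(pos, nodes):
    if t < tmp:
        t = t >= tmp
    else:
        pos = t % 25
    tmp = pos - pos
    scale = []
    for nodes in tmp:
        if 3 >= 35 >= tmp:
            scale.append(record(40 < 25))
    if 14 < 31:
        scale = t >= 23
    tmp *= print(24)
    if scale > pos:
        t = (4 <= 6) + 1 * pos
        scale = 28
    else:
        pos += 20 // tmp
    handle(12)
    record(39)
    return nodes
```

15

Transformed code:
def proc(pos, nodes):
    if t < tmp:
        t = t >= tmp
    else:
        pos = t % 25
    tmp = pos - pos
    scale = [record(40 < 25) for nodes in tmp if 3 >= 35 >= tmp]
    if 14 < 31:
        scale = t >= 23
    tmp = tmp * print(24)
    if scale > pos:
        t = (4 <= 6) + 1 * pos
        scale = 28
    else:
        pos = pos + 20 // tmp
    handle(12)
    record(39)
    return nodes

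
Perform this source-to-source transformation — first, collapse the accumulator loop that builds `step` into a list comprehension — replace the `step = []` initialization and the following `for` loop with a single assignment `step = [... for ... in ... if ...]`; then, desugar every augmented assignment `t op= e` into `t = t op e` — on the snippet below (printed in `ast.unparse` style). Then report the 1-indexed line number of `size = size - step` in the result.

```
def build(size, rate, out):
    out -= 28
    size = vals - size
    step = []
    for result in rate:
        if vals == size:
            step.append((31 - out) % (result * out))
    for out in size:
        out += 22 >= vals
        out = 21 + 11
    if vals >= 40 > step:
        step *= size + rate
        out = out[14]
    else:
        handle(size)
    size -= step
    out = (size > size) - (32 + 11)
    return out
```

Transformed code:
def build(size, rate, out):
    out = out - 28
    size = vals - size
    step = [(31 - out) % (result * out) for result in rate if vals == size]
    for out in size:
        out = out + (22 >= vals)
        out = 21 + 11
    if vals >= 40 > step:
        step = step * (size + rate)
        out = out[14]
    else:
        handle(size)
    size = size - step
    out = (size > size) - (32 + 11)
    return out

13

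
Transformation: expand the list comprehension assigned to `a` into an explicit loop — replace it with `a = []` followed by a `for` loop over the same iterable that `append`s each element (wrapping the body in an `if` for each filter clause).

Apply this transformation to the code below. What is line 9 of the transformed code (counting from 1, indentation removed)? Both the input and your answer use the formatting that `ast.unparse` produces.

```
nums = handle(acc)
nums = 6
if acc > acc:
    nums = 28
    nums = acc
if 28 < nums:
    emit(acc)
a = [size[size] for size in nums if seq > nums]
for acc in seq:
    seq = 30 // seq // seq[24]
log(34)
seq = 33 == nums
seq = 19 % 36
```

for size in nums:

Transformed code:
nums = handle(acc)
nums = 6
if acc > acc:
    nums = 28
    nums = acc
if 28 < nums:
    emit(acc)
a = []
for size in nums:
    if seq > nums:
        a.append(size[size])
for acc in seq:
    seq = 30 // seq // seq[24]
log(34)
seq = 33 == nums
seq = 19 % 36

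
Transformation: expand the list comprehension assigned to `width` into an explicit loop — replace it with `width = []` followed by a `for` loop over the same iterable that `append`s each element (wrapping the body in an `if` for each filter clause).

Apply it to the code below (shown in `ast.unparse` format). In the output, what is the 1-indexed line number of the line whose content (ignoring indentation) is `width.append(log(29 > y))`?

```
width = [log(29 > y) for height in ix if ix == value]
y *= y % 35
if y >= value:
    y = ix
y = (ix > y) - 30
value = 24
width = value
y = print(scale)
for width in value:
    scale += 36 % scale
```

4

Transformed code:
width = []
for height in ix:
    if ix == value:
        width.append(log(29 > y))
y *= y % 35
if y >= value:
    y = ix
y = (ix > y) - 30
value = 24
width = value
y = print(scale)
for width in value:
    scale += 36 % scale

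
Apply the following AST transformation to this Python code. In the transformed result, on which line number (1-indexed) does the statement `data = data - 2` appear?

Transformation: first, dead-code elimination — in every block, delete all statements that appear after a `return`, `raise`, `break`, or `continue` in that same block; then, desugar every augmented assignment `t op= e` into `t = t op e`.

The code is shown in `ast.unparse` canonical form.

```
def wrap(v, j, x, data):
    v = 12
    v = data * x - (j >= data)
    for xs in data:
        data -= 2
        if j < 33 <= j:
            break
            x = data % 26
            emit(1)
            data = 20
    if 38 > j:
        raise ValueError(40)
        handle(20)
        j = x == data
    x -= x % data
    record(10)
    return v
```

5

Transformed code:
def wrap(v, j, x, data):
    v = 12
    v = data * x - (j >= data)
    for xs in data:
        data = data - 2
        if j < 33 <= j:
            break
    if 38 > j:
        raise ValueError(40)
    x = x - x % data
    record(10)
    return v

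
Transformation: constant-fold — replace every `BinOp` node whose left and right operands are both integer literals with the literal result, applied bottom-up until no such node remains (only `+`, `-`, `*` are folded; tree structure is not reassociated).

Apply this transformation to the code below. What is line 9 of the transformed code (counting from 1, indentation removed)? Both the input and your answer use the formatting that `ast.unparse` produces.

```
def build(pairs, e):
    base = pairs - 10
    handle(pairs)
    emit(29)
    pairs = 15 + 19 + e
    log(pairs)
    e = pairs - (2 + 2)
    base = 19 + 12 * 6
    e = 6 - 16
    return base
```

Transformed code:
def build(pairs, e):
    base = pairs - 10
    handle(pairs)
    emit(29)
    pairs = 34 + e
    log(pairs)
    e = pairs - 4
    base = 91
    e = -10
    return base

e = -10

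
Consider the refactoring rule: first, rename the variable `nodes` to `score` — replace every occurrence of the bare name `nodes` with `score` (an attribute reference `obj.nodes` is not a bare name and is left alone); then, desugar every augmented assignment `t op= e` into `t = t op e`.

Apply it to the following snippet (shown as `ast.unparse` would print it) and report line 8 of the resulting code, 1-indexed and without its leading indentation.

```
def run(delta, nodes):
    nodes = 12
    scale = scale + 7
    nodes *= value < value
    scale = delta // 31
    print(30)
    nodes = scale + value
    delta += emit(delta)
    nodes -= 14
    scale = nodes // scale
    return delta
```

Transformed code:
def run(delta, score):
    score = 12
    scale = scale + 7
    score = score * (value < value)
    scale = delta // 31
    print(30)
    score = scale + value
    delta = delta + emit(delta)
    score = score - 14
    scale = score // scale
    return delta

delta = delta + emit(delta)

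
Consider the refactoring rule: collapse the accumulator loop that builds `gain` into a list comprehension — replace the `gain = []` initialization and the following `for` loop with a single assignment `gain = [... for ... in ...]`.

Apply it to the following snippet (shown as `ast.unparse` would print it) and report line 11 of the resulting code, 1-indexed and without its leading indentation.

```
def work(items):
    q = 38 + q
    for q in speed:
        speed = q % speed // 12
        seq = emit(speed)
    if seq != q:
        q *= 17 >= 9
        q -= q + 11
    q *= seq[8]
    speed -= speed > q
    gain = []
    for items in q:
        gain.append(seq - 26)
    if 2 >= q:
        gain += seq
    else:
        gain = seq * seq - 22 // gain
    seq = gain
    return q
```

gain = [seq - 26 for items in q]

Transformed code:
def work(items):
    q = 38 + q
    for q in speed:
        speed = q % speed // 12
        seq = emit(speed)
    if seq != q:
        q *= 17 >= 9
        q -= q + 11
    q *= seq[8]
    speed -= speed > q
    gain = [seq - 26 for items in q]
    if 2 >= q:
        gain += seq
    else:
        gain = seq * seq - 22 // gain
    seq = gain
    return q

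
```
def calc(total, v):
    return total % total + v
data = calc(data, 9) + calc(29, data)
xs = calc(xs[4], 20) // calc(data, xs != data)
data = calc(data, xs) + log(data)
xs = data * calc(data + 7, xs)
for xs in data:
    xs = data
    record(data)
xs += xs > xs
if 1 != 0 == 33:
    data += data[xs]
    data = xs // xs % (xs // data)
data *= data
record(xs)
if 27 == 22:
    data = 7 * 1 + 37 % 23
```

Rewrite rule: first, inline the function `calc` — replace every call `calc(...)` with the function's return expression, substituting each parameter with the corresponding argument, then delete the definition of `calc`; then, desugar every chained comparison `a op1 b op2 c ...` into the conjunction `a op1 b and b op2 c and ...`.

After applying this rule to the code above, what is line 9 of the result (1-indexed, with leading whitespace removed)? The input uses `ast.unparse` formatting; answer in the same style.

Transformed code:
data = data % data + 9 + (29 % 29 + data)
xs = (xs[4] % xs[4] + 20) // (data % data + (xs != data))
data = data % data + xs + log(data)
xs = data * ((data + 7) % (data + 7) + xs)
for xs in data:
    xs = data
    record(data)
xs += xs > xs
if 1 != 0 and 0 == 33:
    data += data[xs]
    data = xs // xs % (xs // data)
data *= data
record(xs)
if 27 == 22:
    data = 7 * 1 + 37 % 23

if 1 != 0 and 0 == 33:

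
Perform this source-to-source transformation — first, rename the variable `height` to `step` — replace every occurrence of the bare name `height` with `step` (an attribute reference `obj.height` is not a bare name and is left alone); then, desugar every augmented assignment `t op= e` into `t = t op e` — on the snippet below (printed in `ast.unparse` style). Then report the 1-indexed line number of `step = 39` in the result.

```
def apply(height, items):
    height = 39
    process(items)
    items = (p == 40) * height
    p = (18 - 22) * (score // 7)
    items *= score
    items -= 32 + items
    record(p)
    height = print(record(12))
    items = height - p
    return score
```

Transformed code:
def apply(step, items):
    step = 39
    process(items)
    items = (p == 40) * step
    p = (18 - 22) * (score // 7)
    items = items * score
    items = items - (32 + items)
    record(p)
    step = print(record(12))
    items = step - p
    return score

2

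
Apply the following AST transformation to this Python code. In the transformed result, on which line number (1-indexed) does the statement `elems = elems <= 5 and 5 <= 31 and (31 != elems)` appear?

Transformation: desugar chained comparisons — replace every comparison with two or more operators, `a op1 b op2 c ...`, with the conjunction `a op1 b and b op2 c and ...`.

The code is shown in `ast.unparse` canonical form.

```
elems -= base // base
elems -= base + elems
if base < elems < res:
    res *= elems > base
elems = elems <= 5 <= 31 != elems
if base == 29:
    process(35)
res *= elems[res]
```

Transformed code:
elems -= base // base
elems -= base + elems
if base < elems and elems < res:
    res *= elems > base
elems = elems <= 5 and 5 <= 31 and (31 != elems)
if base == 29:
    process(35)
res *= elems[res]

5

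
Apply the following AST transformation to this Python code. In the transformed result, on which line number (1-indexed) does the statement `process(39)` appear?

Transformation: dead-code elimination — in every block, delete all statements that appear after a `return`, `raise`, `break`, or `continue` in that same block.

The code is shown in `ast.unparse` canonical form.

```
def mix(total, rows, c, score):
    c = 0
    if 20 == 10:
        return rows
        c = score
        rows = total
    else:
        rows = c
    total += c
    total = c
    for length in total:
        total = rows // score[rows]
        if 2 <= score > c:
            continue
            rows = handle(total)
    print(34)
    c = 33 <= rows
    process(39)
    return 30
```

Transformed code:
def mix(total, rows, c, score):
    c = 0
    if 20 == 10:
        return rows
    else:
        rows = c
    total += c
    total = c
    for length in total:
        total = rows // score[rows]
        if 2 <= score > c:
            continue
    print(34)
    c = 33 <= rows
    process(39)
    return 30

15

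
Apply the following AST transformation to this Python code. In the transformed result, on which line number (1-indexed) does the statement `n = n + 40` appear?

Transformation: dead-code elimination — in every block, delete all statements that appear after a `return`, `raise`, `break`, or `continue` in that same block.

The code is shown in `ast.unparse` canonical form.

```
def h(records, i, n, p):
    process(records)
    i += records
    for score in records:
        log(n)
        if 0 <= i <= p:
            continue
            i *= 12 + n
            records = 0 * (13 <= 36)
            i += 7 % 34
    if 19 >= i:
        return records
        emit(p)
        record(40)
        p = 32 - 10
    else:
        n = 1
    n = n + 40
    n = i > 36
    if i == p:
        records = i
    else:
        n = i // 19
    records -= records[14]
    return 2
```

Transformed code:
def h(records, i, n, p):
    process(records)
    i += records
    for score in records:
        log(n)
        if 0 <= i <= p:
            continue
    if 19 >= i:
        return records
    else:
        n = 1
    n = n + 40
    n = i > 36
    if i == p:
        records = i
    else:
        n = i // 19
    records -= records[14]
    return 2

12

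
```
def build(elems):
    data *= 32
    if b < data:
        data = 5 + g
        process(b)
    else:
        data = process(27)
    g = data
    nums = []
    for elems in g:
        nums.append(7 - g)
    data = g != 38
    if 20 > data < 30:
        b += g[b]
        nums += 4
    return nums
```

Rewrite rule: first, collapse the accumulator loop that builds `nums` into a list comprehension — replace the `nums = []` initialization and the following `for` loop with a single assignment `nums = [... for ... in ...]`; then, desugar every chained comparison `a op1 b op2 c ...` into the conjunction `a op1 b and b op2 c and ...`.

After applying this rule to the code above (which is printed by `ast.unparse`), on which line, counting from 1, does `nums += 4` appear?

13

Transformed code:
def build(elems):
    data *= 32
    if b < data:
        data = 5 + g
        process(b)
    else:
        data = process(27)
    g = data
    nums = [7 - g for elems in g]
    data = g != 38
    if 20 > data and data < 30:
        b += g[b]
        nums += 4
    return nums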